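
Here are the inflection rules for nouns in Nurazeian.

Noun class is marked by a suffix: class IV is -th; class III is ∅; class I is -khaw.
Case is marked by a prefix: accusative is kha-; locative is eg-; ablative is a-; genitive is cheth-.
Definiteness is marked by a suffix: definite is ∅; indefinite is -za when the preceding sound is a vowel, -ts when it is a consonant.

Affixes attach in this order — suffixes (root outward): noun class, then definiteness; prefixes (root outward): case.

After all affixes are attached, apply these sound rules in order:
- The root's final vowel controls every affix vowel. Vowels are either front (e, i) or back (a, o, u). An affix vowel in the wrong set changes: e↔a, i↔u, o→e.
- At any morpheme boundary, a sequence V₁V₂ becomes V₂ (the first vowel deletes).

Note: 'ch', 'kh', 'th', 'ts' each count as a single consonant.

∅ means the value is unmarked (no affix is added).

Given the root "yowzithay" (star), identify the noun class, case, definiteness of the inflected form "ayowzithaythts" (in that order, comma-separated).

class IV, ablative, indefinite

Segment: a-yowzithay-th-ts.
noun class: -th → class IV.
case: a- → ablative.
definiteness: -za/ts → indefinite.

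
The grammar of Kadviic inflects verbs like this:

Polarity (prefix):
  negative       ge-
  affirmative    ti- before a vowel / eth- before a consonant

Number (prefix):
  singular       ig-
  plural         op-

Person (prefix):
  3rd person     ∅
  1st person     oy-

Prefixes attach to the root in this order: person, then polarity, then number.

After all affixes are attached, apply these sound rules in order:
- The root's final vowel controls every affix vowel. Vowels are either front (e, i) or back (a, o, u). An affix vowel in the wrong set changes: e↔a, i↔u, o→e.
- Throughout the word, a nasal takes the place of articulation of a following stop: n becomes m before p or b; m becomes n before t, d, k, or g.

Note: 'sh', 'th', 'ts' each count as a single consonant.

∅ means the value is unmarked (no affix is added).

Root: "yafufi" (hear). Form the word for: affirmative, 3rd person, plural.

person = 3rd person: zero marking, form stays yafufi.
Attach polarity affirmative eth- (before consonant 'y') → ethyafufi.
Attach number plural op- → opethyafufi.
Apply vowel harmony: opethyafufi → epethyafufi.
Nasal assimilation: no change.

epethyafufi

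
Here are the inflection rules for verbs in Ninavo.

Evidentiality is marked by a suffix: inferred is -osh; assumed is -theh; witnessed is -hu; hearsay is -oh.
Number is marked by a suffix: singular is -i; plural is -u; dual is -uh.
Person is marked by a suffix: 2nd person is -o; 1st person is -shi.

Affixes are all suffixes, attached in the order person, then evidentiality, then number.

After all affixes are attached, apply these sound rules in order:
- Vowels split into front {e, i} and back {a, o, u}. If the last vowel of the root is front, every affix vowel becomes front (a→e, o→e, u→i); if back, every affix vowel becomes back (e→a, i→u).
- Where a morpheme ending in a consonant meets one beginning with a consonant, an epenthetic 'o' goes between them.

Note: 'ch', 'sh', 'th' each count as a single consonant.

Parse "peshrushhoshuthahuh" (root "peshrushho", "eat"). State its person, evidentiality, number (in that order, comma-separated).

Segment: peshrushho-shi-theh-uh.
person: -shi → 1st person.
evidentiality: -theh → assumed.
number: -uh → dual.

1st person, assumed, dual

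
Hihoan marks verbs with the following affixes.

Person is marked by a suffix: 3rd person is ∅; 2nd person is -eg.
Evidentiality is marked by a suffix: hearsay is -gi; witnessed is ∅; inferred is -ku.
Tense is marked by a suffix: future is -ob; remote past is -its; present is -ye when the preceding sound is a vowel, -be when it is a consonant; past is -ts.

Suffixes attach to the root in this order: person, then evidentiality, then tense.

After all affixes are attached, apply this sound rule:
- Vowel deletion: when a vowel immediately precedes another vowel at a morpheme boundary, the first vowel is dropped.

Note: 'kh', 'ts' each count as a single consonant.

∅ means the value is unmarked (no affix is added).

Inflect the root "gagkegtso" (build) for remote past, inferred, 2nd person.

Attach person 2nd person -eg → gagkegtsoeg.
Attach evidentiality inferred -ku → gagkegtsoegku.
Attach tense remote past -its → gagkegtsoegkuits.
Apply vowel deletion: gagkegtsoegkuits → gagkegtsegkits.

gagkegtsegkits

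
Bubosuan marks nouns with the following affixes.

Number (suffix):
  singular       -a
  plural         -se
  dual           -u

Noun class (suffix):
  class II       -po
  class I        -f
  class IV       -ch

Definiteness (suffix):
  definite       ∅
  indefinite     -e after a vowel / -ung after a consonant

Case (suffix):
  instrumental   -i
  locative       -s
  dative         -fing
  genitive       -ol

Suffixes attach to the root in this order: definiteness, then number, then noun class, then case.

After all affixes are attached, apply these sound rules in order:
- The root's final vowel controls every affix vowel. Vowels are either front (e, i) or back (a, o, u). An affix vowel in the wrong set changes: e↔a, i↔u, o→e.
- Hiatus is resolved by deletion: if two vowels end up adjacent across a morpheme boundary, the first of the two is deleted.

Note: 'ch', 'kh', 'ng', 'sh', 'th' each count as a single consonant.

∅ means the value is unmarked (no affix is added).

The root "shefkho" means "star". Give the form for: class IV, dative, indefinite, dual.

shefkhuchfung

Attach definiteness indefinite -e (after vowel 'o') → shefkhoe.
Attach number dual -u → shefkhoeu.
Attach noun class class IV -ch → shefkhoeuch.
Attach case dative -fing → shefkhoeuchfing.
Apply vowel harmony: shefkhoeuchfing → shefkhoauchfung.
Apply vowel deletion: shefkhoauchfung → shefkhuchfung.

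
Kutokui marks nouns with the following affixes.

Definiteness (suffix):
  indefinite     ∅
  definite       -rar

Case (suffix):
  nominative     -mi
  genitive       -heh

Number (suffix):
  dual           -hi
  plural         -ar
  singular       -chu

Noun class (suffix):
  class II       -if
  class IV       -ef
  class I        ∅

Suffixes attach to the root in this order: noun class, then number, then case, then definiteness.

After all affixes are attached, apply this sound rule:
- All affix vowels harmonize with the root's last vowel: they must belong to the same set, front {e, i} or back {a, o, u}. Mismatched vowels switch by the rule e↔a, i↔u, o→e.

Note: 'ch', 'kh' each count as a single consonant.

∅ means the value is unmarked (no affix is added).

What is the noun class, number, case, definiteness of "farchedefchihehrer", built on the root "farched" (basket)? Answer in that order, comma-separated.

class IV, singular, genitive, definite

Segment: farched-ef-chu-heh-rar.
noun class: -ef → class IV.
number: -chu → singular.
case: -heh → genitive.
definiteness: -rar → definite.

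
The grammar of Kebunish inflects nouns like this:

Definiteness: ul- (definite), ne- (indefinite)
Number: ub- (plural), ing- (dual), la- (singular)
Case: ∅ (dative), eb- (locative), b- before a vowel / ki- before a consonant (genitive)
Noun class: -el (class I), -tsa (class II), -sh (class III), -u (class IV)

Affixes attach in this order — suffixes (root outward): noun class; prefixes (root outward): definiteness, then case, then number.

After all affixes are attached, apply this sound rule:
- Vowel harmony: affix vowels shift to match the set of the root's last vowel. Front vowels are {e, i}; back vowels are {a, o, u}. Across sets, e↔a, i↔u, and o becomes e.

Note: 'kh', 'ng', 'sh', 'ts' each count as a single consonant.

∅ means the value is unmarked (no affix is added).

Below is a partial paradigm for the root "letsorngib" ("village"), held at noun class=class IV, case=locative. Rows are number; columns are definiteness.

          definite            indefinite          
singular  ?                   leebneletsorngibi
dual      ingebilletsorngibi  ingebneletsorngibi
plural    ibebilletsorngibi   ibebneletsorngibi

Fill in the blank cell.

leebilletsorngibi

Attach noun class class IV -u → letsorngibu.
Attach definiteness definite ul- → ulletsorngibu.
Attach case locative eb- → ebulletsorngibu.
Attach number singular la- → laebulletsorngibu.
Apply vowel harmony: laebulletsorngibu → leebilletsorngibi.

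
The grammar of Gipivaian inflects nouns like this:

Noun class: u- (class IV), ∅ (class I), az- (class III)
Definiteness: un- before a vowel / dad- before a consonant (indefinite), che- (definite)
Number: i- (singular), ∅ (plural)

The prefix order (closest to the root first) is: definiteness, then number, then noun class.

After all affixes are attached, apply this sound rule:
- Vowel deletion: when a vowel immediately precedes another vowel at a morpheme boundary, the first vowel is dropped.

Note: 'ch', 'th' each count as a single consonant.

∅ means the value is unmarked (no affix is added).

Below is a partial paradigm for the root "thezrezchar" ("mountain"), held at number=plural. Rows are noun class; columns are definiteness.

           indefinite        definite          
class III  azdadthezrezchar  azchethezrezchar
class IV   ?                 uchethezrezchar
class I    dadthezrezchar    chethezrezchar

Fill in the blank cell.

udadthezrezchar

Attach definiteness indefinite dad- (before consonant 'th') → dadthezrezchar.
number = plural: zero marking, form stays dadthezrezchar.
Attach noun class class IV u- → udadthezrezchar.
Vowel deletion: no change.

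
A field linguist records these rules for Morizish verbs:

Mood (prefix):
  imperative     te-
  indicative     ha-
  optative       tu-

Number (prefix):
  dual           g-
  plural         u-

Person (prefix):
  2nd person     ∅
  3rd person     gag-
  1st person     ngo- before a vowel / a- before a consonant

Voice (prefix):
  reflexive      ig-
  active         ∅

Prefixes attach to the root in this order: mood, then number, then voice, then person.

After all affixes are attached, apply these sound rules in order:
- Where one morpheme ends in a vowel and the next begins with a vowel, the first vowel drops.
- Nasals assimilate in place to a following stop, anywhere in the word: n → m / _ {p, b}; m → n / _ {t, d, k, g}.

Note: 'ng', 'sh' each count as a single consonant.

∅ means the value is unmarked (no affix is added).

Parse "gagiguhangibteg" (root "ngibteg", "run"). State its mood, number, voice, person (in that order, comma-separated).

Segment: gag-ig-u-ha-ngibteg.
mood: ha- → indicative.
number: u- → plural.
voice: ig- → reflexive.
person: gag- → 3rd person.

indicative, plural, reflexive, 3rd person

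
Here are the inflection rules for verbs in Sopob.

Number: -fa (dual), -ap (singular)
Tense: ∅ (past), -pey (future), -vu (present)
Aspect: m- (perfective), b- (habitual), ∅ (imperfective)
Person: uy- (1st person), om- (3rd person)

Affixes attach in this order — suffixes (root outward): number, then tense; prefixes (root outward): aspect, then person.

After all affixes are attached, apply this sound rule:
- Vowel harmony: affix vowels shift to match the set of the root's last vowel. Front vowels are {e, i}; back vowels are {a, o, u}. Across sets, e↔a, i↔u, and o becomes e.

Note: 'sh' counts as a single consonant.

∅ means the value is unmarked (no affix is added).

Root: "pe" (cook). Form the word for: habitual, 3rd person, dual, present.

Attach number dual -fa → pefa.
Attach tense present -vu → pefavu.
Attach aspect habitual b- → bpefavu.
Attach person 3rd person om- → ombpefavu.
Apply vowel harmony: ombpefavu → embpefevi.

embpefevi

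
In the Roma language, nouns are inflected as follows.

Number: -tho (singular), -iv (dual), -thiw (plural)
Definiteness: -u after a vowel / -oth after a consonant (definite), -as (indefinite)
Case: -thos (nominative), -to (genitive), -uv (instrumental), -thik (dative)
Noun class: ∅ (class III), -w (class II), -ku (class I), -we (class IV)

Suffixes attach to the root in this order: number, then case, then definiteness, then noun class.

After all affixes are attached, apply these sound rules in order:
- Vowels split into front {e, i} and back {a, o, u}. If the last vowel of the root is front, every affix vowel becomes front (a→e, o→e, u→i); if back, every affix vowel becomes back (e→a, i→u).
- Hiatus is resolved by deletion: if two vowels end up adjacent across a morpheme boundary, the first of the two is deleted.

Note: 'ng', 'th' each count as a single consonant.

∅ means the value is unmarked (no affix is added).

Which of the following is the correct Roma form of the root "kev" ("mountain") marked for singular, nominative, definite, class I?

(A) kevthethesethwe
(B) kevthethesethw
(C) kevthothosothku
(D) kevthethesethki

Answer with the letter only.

D

Attach number singular -tho → kevtho.
Attach case nominative -thos → kevthothos.
Attach definiteness definite -oth (after consonant 's') → kevthothosoth.
Attach noun class class I -ku → kevthothosothku.
Apply vowel harmony: kevthothosothku → kevthethesethki.
Vowel deletion: no change.
So the correct form is kevthethesethki, option (D).
(A) kevthethesethwe is wrong: it uses class IV instead of class I for noun class.
(C) kevthothosothku is wrong: it fails to apply the sound rule(s).
(B) kevthethesethw is wrong: it uses class II instead of class I for noun class.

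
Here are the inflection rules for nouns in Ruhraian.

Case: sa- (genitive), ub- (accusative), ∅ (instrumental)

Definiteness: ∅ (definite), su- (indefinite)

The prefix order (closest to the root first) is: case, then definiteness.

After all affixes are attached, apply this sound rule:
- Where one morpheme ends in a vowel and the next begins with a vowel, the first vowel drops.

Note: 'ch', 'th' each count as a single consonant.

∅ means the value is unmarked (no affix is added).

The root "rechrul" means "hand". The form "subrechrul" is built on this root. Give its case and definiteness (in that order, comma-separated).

Segment: su-ub-rechrul.
case: ub- → accusative.
definiteness: su- → indefinite.

accusative, indefinite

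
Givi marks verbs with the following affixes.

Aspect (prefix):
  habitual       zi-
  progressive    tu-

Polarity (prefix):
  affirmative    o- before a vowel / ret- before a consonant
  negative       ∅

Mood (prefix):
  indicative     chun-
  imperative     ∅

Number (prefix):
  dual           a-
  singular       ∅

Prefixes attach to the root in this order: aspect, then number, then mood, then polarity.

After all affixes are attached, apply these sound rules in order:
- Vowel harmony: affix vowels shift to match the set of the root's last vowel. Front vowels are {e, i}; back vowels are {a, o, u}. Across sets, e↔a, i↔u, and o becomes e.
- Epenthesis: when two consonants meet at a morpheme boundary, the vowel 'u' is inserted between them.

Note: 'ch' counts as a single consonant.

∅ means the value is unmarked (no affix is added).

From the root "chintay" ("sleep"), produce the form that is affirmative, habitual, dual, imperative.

oazuchintay

Attach aspect habitual zi- → zichintay.
Attach number dual a- → azichintay.
mood = imperative: zero marking, form stays azichintay.
Attach polarity affirmative o- (before vowel 'a') → oazichintay.
Apply vowel harmony: oazichintay → oazuchintay.
Epenthesis: no change.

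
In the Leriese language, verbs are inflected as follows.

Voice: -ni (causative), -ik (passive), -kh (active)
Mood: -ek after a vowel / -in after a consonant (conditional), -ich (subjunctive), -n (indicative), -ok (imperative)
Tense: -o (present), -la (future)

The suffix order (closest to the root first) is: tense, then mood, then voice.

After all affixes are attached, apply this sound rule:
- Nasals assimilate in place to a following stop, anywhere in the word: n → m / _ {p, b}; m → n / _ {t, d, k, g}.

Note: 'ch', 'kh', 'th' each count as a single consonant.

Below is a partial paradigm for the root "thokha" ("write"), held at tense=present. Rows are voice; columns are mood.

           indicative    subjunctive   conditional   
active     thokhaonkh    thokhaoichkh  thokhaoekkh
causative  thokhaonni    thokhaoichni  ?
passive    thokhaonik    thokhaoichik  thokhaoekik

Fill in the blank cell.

Attach tense present -o → thokhao.
Attach mood conditional -ek (after vowel 'o') → thokhaoek.
Attach voice causative -ni → thokhaoekni.
Nasal assimilation: no change.

thokhaoekni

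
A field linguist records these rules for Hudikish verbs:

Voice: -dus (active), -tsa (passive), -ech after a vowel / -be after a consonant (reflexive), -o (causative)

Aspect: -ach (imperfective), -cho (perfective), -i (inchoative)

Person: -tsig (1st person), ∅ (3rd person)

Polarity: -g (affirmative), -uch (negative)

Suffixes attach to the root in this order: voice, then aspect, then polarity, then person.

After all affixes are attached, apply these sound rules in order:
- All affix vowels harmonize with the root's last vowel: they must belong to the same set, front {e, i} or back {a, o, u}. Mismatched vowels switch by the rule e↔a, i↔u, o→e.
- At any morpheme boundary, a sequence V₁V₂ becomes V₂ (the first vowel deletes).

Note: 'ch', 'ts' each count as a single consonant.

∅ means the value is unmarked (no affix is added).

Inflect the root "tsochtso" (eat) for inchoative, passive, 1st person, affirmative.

Attach voice passive -tsa → tsochtsotsa.
Attach aspect inchoative -i → tsochtsotsai.
Attach polarity affirmative -g → tsochtsotsaig.
Attach person 1st person -tsig → tsochtsotsaigtsig.
Apply vowel harmony: tsochtsotsaigtsig → tsochtsotsaugtsug.
Apply vowel deletion: tsochtsotsaugtsug → tsochtsotsugtsug.

tsochtsotsugtsug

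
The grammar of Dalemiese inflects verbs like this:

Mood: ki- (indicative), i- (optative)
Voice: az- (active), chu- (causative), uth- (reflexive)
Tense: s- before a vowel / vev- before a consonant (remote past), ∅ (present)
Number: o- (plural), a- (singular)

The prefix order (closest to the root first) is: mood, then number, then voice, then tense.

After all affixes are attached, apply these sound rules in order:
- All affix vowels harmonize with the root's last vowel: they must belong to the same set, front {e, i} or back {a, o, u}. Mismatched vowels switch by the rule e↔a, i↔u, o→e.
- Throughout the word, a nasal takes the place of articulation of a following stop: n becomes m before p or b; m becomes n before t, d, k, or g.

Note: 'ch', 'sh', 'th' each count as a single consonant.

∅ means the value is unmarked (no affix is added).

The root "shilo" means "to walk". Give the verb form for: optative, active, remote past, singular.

sazaushilo

Attach mood optative i- → ishilo.
Attach number singular a- → aishilo.
Attach voice active az- → azaishilo.
Attach tense remote past s- (before vowel 'a') → sazaishilo.
Apply vowel harmony: sazaishilo → sazaushilo.
Nasal assimilation: no change.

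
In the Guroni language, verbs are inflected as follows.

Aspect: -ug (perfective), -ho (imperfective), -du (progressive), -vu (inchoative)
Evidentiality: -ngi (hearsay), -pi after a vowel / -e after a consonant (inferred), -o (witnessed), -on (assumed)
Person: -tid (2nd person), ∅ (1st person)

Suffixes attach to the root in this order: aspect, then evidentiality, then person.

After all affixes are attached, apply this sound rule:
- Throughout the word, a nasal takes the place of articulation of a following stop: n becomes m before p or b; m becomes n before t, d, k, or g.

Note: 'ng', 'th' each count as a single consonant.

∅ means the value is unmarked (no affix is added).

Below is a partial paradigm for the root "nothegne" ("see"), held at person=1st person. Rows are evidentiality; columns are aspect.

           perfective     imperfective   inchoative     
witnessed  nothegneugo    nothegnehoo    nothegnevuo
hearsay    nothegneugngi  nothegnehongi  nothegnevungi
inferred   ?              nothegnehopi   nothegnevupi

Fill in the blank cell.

Attach aspect perfective -ug → nothegneug.
Attach evidentiality inferred -e (after consonant 'g') → nothegneuge.
person = 1st person: zero marking, form stays nothegneuge.
Nasal assimilation: no change.

nothegneuge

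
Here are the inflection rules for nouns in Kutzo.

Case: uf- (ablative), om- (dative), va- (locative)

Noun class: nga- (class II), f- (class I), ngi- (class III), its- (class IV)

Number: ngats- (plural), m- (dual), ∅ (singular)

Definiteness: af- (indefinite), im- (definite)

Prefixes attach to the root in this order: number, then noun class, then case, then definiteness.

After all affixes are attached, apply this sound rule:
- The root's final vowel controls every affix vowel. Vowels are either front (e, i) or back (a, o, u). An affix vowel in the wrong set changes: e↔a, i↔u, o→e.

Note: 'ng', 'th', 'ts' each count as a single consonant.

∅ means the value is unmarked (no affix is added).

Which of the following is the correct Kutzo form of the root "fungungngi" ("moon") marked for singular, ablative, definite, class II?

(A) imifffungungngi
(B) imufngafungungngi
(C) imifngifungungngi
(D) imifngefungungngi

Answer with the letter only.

number = singular: zero marking, form stays fungungngi.
Attach noun class class II nga- → ngafungungngi.
Attach case ablative uf- → ufngafungungngi.
Attach definiteness definite im- → imufngafungungngi.
Apply vowel harmony: imufngafungungngi → imifngefungungngi.
So the correct form is imifngefungungngi, option (D).
(C) imifngifungungngi is wrong: it uses class III instead of class II for noun class.
(B) imufngafungungngi is wrong: it fails to apply the sound rule(s).
(A) imifffungungngi is wrong: it uses class I instead of class II for noun class.

D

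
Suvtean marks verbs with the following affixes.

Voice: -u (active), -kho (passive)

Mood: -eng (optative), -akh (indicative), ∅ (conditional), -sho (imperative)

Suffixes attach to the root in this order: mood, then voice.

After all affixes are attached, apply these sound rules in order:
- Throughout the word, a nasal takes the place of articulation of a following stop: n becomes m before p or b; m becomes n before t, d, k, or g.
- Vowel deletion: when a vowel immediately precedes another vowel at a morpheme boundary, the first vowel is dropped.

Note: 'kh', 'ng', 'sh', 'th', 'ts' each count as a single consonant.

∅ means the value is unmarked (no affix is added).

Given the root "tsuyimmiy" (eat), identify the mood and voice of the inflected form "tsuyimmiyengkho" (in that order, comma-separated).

Segment: tsuyimmiy-eng-kho.
mood: -eng → optative.
voice: -kho → passive.

optative, passive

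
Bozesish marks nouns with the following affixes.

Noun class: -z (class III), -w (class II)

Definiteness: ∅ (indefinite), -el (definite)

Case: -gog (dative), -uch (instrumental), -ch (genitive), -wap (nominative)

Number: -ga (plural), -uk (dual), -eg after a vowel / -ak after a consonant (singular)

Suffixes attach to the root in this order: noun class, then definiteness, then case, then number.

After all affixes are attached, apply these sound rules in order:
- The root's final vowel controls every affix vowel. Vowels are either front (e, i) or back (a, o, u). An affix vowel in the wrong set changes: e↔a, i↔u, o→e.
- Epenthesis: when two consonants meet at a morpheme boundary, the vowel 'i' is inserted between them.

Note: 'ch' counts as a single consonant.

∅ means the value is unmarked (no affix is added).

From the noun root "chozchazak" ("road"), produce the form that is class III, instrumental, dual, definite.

chozchazakizaluchuk

Attach noun class class III -z → chozchazakz.
Attach definiteness definite -el → chozchazakzel.
Attach case instrumental -uch → chozchazakzeluch.
Attach number dual -uk → chozchazakzeluchuk.
Apply vowel harmony: chozchazakzeluchuk → chozchazakzaluchuk.
Apply epenthesis: chozchazakzaluchuk → chozchazakizaluchuk.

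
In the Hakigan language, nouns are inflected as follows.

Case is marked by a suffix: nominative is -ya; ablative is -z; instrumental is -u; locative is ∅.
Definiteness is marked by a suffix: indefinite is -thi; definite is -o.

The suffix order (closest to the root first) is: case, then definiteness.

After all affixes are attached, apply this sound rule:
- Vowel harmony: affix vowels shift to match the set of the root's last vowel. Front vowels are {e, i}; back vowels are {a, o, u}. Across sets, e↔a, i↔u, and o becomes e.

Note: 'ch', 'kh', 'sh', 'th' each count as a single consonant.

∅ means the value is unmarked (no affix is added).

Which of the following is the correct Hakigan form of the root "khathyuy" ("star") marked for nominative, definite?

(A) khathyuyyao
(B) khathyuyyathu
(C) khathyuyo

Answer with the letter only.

Attach case nominative -ya → khathyuyya.
Attach definiteness definite -o → khathyuyyao.
Vowel harmony: no change.
So the correct form is khathyuyyao, option (A).
(B) khathyuyyathu is wrong: it uses indefinite instead of definite for definiteness.
(C) khathyuyo is wrong: it uses locative instead of nominative for case.

A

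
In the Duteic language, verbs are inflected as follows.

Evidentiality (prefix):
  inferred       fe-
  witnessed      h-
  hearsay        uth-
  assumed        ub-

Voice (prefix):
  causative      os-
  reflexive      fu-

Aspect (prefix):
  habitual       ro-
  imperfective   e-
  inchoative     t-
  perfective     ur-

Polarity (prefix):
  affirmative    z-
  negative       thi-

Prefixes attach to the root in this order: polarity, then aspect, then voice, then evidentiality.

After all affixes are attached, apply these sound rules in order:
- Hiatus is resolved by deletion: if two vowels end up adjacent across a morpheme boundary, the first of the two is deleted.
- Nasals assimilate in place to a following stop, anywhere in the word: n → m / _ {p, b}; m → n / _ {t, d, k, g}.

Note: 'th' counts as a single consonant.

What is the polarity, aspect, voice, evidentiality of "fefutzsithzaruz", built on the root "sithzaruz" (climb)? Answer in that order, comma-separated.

Segment: fe-fu-t-z-sithzaruz.
polarity: z- → affirmative.
aspect: t- → inchoative.
voice: fu- → reflexive.
evidentiality: fe- → inferred.

affirmative, inchoative, reflexive, inferred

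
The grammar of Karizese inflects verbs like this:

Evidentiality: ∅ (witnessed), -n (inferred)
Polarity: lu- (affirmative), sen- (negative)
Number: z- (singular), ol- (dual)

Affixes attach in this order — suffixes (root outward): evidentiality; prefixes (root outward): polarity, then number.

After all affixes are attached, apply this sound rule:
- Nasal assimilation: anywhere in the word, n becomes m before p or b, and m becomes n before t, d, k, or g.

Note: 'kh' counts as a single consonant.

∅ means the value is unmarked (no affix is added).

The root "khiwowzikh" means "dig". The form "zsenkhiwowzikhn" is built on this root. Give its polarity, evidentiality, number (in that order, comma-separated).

negative, inferred, singular

Segment: z-sen-khiwowzikh-n.
polarity: sen- → negative.
evidentiality: -n → inferred.
number: z- → singular.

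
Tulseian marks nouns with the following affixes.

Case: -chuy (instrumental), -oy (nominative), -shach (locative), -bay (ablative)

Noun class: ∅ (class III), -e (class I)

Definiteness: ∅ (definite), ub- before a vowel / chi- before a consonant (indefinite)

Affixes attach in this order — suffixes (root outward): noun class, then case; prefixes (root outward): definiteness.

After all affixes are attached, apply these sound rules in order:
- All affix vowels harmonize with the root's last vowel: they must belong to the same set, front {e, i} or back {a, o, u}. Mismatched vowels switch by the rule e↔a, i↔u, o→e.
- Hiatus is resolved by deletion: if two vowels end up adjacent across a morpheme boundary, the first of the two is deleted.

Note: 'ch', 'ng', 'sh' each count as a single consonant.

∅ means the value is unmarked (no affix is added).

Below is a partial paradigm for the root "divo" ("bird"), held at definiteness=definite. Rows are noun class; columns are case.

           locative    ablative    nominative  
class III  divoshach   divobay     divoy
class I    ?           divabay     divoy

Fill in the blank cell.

divashach

definiteness = definite: zero marking, form stays divo.
Attach noun class class I -e → divoe.
Attach case locative -shach → divoeshach.
Apply vowel harmony: divoeshach → divoashach.
Apply vowel deletion: divoashach → divashach.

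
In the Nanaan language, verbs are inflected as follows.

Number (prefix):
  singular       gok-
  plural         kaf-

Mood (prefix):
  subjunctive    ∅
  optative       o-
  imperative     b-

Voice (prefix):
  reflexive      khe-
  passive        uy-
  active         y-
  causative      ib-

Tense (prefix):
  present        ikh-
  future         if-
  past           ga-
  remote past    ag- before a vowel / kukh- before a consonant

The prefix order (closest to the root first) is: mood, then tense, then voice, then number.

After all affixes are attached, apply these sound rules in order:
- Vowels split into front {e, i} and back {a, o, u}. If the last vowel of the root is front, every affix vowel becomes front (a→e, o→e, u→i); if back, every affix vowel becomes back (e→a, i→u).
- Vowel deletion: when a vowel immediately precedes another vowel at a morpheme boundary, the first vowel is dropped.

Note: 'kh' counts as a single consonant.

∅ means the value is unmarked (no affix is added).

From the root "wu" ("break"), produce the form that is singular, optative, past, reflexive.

gokkhagowu

Attach mood optative o- → owu.
Attach tense past ga- → gaowu.
Attach voice reflexive khe- → khegaowu.
Attach number singular gok- → gokkhegaowu.
Apply vowel harmony: gokkhegaowu → gokkhagaowu.
Apply vowel deletion: gokkhagaowu → gokkhagowu.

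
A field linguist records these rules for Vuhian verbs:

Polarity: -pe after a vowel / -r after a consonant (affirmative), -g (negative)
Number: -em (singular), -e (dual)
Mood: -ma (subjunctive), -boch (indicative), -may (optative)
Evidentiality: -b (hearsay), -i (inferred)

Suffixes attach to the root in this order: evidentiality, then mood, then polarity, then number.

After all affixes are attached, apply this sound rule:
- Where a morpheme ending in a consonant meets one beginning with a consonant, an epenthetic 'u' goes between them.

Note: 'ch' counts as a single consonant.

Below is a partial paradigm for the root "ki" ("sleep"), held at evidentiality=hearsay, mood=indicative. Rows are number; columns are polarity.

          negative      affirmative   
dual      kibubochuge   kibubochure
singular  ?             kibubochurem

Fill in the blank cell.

Attach evidentiality hearsay -b → kib.
Attach mood indicative -boch → kibboch.
Attach polarity negative -g → kibbochg.
Attach number singular -em → kibbochgem.
Apply epenthesis: kibbochgem → kibubochugem.

kibubochugem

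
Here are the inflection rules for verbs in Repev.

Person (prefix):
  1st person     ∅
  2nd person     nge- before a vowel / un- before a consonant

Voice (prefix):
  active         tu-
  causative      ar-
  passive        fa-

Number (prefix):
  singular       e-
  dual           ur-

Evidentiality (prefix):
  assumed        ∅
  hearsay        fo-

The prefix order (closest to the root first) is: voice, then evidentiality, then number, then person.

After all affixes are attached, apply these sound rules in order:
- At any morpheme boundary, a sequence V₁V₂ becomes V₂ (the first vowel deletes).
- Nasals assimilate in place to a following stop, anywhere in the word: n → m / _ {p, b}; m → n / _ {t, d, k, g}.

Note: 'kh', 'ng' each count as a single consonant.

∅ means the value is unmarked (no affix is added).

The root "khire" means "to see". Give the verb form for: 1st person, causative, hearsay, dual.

Attach voice causative ar- → arkhire.
Attach evidentiality hearsay fo- → foarkhire.
Attach number dual ur- → urfoarkhire.
person = 1st person: zero marking, form stays urfoarkhire.
Apply vowel deletion: urfoarkhire → urfarkhire.
Nasal assimilation: no change.

urfarkhire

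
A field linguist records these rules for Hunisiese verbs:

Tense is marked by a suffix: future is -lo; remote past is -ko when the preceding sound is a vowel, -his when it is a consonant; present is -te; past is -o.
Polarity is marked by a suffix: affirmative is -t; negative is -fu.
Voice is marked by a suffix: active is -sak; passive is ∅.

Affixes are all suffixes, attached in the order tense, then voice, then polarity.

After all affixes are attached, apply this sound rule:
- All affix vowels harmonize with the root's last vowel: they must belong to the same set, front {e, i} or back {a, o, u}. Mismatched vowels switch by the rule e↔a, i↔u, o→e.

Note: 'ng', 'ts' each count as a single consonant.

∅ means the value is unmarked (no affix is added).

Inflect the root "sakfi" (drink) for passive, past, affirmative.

Attach tense past -o → sakfio.
voice = passive: zero marking, form stays sakfio.
Attach polarity affirmative -t → sakfiot.
Apply vowel harmony: sakfiot → sakfiet.

sakfiet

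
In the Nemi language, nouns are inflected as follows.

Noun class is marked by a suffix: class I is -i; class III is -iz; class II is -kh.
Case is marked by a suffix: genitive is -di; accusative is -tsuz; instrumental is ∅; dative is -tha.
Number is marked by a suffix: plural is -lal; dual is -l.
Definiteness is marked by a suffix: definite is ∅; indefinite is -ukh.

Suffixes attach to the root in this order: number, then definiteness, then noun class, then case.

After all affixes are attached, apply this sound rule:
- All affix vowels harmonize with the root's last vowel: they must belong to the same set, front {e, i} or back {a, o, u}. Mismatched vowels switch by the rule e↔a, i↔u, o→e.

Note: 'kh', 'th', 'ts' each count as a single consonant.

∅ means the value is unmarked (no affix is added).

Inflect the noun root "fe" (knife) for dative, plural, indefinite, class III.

felelikhizthe

Attach number plural -lal → felal.
Attach definiteness indefinite -ukh → felalukh.
Attach noun class class III -iz → felalukhiz.
Attach case dative -tha → felalukhiztha.
Apply vowel harmony: felalukhiztha → felelikhizthe.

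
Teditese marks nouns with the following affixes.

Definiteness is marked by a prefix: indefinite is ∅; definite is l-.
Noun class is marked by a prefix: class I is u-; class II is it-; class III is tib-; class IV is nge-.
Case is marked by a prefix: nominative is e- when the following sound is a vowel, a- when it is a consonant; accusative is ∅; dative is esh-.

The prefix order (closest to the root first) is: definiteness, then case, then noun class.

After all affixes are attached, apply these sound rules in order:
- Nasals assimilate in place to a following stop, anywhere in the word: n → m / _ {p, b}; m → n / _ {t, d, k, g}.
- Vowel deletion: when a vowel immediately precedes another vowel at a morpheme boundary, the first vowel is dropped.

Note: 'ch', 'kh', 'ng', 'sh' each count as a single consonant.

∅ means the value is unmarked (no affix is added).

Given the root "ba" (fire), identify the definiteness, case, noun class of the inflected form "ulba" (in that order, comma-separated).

Segment: u-l-ba.
definiteness: l- → definite.
case: ∅ → accusative.
noun class: u- → class I.

definite, accusative, class I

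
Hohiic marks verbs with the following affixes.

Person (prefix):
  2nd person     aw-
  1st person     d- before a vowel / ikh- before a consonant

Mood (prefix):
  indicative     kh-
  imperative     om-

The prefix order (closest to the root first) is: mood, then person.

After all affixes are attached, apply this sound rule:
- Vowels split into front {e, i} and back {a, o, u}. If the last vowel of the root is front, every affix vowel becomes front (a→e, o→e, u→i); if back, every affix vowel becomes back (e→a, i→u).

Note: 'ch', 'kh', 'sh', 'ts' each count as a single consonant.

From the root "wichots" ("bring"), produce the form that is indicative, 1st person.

Attach mood indicative kh- → khwichots.
Attach person 1st person ikh- (before consonant 'kh') → ikhkhwichots.
Apply vowel harmony: ikhkhwichots → ukhkhwichots.

ukhkhwichots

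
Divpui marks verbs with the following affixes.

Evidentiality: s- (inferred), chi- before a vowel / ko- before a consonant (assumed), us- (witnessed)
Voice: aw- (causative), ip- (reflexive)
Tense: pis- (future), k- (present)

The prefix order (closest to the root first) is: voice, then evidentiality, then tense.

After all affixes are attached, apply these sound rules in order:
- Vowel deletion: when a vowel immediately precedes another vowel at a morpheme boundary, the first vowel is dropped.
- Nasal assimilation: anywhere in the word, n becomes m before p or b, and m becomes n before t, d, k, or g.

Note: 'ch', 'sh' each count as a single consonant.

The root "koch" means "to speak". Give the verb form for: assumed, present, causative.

Attach voice causative aw- → awkoch.
Attach evidentiality assumed chi- (before vowel 'a') → chiawkoch.
Attach tense present k- → kchiawkoch.
Apply vowel deletion: kchiawkoch → kchawkoch.
Nasal assimilation: no change.

kchawkoch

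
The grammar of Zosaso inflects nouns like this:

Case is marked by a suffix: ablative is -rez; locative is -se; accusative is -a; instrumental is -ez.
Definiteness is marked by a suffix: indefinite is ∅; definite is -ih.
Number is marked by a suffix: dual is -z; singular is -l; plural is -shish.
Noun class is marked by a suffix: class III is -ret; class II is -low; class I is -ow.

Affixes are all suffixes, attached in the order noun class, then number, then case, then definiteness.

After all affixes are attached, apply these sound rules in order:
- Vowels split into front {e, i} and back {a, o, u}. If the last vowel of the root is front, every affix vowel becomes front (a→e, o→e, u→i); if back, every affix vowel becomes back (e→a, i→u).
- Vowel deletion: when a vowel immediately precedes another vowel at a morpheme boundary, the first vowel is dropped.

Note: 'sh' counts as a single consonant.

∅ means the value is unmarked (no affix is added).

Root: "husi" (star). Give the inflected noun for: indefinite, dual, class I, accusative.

husewze

Attach noun class class I -ow → husiow.
Attach number dual -z → husiowz.
Attach case accusative -a → husiowza.
definiteness = indefinite: zero marking, form stays husiowza.
Apply vowel harmony: husiowza → husiewze.
Apply vowel deletion: husiewze → husewze.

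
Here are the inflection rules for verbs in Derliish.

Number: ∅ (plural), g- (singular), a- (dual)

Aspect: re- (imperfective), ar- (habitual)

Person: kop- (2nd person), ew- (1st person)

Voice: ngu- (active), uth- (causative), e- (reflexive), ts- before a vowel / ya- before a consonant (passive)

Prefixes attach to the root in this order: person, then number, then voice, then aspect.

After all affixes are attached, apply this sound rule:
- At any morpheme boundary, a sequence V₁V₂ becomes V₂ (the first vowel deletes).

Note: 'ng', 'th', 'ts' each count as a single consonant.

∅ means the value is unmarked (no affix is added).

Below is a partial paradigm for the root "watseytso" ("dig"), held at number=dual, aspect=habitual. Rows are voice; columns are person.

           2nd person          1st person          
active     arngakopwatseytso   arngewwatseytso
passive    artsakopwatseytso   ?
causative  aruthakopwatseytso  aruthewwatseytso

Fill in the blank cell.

artsewwatseytso

Attach person 1st person ew- → ewwatseytso.
Attach number dual a- → aewwatseytso.
Attach voice passive ts- (before vowel 'a') → tsaewwatseytso.
Attach aspect habitual ar- → artsaewwatseytso.
Apply vowel deletion: artsaewwatseytso → artsewwatseytso.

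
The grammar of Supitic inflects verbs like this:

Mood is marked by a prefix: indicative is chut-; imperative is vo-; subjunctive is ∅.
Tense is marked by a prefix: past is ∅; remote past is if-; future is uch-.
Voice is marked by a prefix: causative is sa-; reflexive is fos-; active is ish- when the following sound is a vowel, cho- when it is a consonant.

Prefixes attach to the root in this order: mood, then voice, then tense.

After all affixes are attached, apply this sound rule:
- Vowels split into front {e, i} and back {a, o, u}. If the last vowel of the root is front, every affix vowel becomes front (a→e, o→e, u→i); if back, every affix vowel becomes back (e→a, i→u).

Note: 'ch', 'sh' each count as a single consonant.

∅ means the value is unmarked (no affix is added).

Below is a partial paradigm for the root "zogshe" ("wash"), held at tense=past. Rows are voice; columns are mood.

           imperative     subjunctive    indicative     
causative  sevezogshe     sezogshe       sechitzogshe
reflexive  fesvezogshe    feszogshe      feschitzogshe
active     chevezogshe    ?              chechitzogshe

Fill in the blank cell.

mood = subjunctive: zero marking, form stays zogshe.
Attach voice active cho- (before consonant 'z') → chozogshe.
tense = past: zero marking, form stays chozogshe.
Apply vowel harmony: chozogshe → chezogshe.

chezogshe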